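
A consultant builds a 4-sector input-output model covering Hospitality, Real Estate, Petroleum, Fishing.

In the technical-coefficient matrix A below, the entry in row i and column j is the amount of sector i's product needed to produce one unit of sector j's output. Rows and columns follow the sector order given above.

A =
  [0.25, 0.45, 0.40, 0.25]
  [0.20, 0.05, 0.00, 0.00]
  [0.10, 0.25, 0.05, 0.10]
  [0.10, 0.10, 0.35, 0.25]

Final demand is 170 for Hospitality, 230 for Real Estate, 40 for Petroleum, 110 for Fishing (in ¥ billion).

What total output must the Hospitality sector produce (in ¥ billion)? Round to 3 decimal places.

I − A =
  [   0.75    -0.45    -0.40    -0.25]
  [  -0.20     0.95     0.00     0.00]
  [  -0.10    -0.25     0.95    -0.10]
  [  -0.10    -0.10    -0.35     0.75]
Compute the cofactors C_ij = (−1)^(i+j)·(3×3 minor ij) of I−A; the adjugate is their transpose:
adj(I−A) = Cᵀ =
  [ 0.643625   0.429500   0.368125   0.263625]
  [ 0.135500   0.441625   0.077500   0.055500]
  [ 0.120250   0.182625   0.438125   0.098500]
  [ 0.160000   0.201375   0.263875   0.533375]
det(I−A) = Σ_j (I−A)_1j·C_1j = (0.75)(0.643625) + (-0.45)(0.135500) + (-0.40)(0.120250) + (-0.25)(0.160000) = 0.33364375
(I − A)⁻¹ = adj(I−A) / det(I−A) ≈
  [   1.9291     1.2873     1.1033     0.7901]
  [   0.4061     1.3236     0.2323     0.1663]
  [   0.3604     0.5474     1.3132     0.2952]
  [   0.4796     0.6036     0.7909     1.5986]
x = (I − A)⁻¹ d = adj(I−A)·d / det(I−A), with det(I−A) = 0.33364375:
  x_H = (0.643625·170 + 0.429500·230 + 0.368125·40 + 0.263625·110) / 0.33364375 = 251.925 / 0.33364375 ≈ 755.072
  x_R = (0.135500·170 + 0.441625·230 + 0.077500·40 + 0.055500·110) / 0.33364375 = 133.81375 / 0.33364375 ≈ 401.068
  x_P = (0.120250·170 + 0.182625·230 + 0.438125·40 + 0.098500·110) / 0.33364375 = 90.80625 / 0.33364375 ≈ 272.165
  x_F = (0.160000·170 + 0.201375·230 + 0.263875·40 + 0.533375·110) / 0.33364375 = 142.7425 / 0.33364375 ≈ 427.829

x_H = 755.072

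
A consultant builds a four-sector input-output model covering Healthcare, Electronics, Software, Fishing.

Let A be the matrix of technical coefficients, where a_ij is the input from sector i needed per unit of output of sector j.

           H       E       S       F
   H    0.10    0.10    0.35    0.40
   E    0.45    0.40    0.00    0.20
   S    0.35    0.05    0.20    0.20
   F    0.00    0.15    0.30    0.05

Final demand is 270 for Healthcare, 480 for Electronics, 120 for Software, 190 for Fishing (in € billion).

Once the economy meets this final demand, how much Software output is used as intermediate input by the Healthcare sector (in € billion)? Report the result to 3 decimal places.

I − A =
  [   0.90    -0.10    -0.35    -0.40]
  [  -0.45     0.60     0.00    -0.20]
  [  -0.35    -0.05     0.80    -0.20]
  [   0.00    -0.15    -0.30     0.95]
Compute the cofactors C_ij = (−1)^(i+j)·(3×3 minor ij) of I−A; the adjugate is their transpose:
adj(I−A) = Cᵀ =
  [ 0.393000   0.151125   0.267000   0.253500]
  [ 0.336000   0.471625   0.257625   0.295000]
  [ 0.223875   0.124000   0.416250   0.208000]
  [ 0.123750   0.113625   0.172125   0.314625]
det(I−A) = Σ_j (I−A)_1j·C_1j = (0.90)(0.393000) + (-0.10)(0.336000) + (-0.35)(0.223875) + (-0.40)(0.123750) = 0.19224375
(I − A)⁻¹ = adj(I−A) / det(I−A) ≈
  [   2.0443     0.7861     1.3889     1.3186]
  [   1.7478     2.4533     1.3401     1.5345]
  [   1.1645     0.6450     2.1652     1.0820]
  [   0.6437     0.5910     0.8953     1.6366]
First solve x = (I − A)⁻¹ d = adj(I−A)·d / det(I−A); in particular x_H = (0.393000·270 + 0.151125·480 + 0.267000·120 + 0.253500·190) / 0.19224375 = 258.855 / 0.19224375 ≈ 1346.49371.
Intermediate flow from S to H: z_SH = a_SH · x_H = 0.35 × 258.855 / 0.19224375 = 90.59925 / 0.19224375 ≈ 471.273.

z_SH = 471.273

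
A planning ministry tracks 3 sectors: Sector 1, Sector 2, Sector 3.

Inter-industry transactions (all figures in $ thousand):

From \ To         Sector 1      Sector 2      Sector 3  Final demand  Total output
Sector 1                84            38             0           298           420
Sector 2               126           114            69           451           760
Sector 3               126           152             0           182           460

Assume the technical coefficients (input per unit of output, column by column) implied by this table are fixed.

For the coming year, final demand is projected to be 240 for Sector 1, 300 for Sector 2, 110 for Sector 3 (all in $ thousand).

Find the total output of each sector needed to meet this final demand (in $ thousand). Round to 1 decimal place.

x_1 = 332.9, x_2 = 526.0, x_3 = 315.1

Technical coefficients a_ij = z_ij / X_j:
  a_11 = 84/420 = 0.20, a_21 = 126/420 = 0.30, a_31 = 126/420 = 0.30
  a_12 = 38/760 = 0.05, a_22 = 114/760 = 0.15, a_32 = 152/760 = 0.20
  a_13 = 0/460 = 0.00, a_23 = 69/460 = 0.15, a_33 = 0/460 = 0.00
I − A =
  [   0.80    -0.05     0.00]
  [  -0.30     0.85    -0.15]
  [  -0.30    -0.20     1.00]
Cofactors of I−A, C_ij = (−1)^(i+j)·(minor ij) (rows/columns in the sector order above):
  C_11 = (0.85)(1.00) − (-0.15)(-0.20) = 0.8200
  C_12 = −[(-0.30)(1.00) − (-0.15)(-0.30)] = 0.3450
  C_13 = (-0.30)(-0.20) − (0.85)(-0.30) = 0.3150
  C_21 = −[(-0.05)(1.00) − (0.00)(-0.20)] = 0.0500
  C_22 = (0.80)(1.00) − (0.00)(-0.30) = 0.8000
  C_23 = −[(0.80)(-0.20) − (-0.05)(-0.30)] = 0.1750
  C_31 = (-0.05)(-0.15) − (0.00)(0.85) = 0.0075
  C_32 = −[(0.80)(-0.15) − (0.00)(-0.30)] = 0.1200
  C_33 = (0.80)(0.85) − (-0.05)(-0.30) = 0.6650
det(I−A) = Σ_j (I−A)_1j·C_1j = (0.80)(0.8200) + (-0.05)(0.3450) + (0.00)(0.3150) = 0.63875
adj(I−A) = Cᵀ =
  [ 0.8200   0.0500   0.0075]
  [ 0.3450   0.8000   0.1200]
  [ 0.3150   0.1750   0.6650]
(I − A)⁻¹ = adj(I−A) / det(I−A) ≈
  [   1.2838     0.0783     0.0117]
  [   0.5401     1.2524     0.1879]
  [   0.4932     0.2740     1.0411]
x = (I − A)⁻¹ d = adj(I−A)·d / det(I−A), with det(I−A) = 0.63875:
  x_1 = (0.8200·240 + 0.0500·300 + 0.0075·110) / 0.63875 = 212.625 / 0.63875 ≈ 332.9
  x_2 = (0.3450·240 + 0.8000·300 + 0.1200·110) / 0.63875 = 336.00 / 0.63875 ≈ 526.0
  x_3 = (0.3150·240 + 0.1750·300 + 0.6650·110) / 0.63875 = 201.25 / 0.63875 ≈ 315.1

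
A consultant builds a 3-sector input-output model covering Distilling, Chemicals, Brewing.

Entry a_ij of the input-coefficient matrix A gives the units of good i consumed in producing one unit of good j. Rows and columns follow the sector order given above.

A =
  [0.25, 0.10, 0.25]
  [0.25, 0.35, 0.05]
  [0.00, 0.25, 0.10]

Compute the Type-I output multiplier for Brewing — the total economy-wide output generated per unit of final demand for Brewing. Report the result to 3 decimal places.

I − A =
  [   0.75    -0.10    -0.25]
  [  -0.25     0.65    -0.05]
  [   0.00    -0.25     0.90]
Cofactors of I−A, C_ij = (−1)^(i+j)·(minor ij) (rows/columns in the sector order above):
  C_11 = (0.65)(0.90) − (-0.05)(-0.25) = 0.5725
  C_12 = −[(-0.25)(0.90) − (-0.05)(0.00)] = 0.2250
  C_13 = (-0.25)(-0.25) − (0.65)(0.00) = 0.0625
  C_21 = −[(-0.10)(0.90) − (-0.25)(-0.25)] = 0.1525
  C_22 = (0.75)(0.90) − (-0.25)(0.00) = 0.6750
  C_23 = −[(0.75)(-0.25) − (-0.10)(0.00)] = 0.1875
  C_31 = (-0.10)(-0.05) − (-0.25)(0.65) = 0.1675
  C_32 = −[(0.75)(-0.05) − (-0.25)(-0.25)] = 0.1000
  C_33 = (0.75)(0.65) − (-0.10)(-0.25) = 0.4625
det(I−A) = Σ_j (I−A)_1j·C_1j = (0.75)(0.5725) + (-0.10)(0.2250) + (-0.25)(0.0625) = 0.39125
adj(I−A) = Cᵀ =
  [ 0.5725   0.1525   0.1675]
  [ 0.2250   0.6750   0.1000]
  [ 0.0625   0.1875   0.4625]
(I − A)⁻¹ = adj(I−A) / det(I−A) ≈
  [   1.4633     0.3898     0.4281]
  [   0.5751     1.7252     0.2556]
  [   0.1597     0.4792     1.1821]
The output multiplier for sector j is the column-j sum of the Leontief inverse (I − A)⁻¹ = adj(I−A) / det(I−A).
Column 3 of adj(I−A): (0.1675, 0.1000, 0.4625); det(I−A) = 0.39125.
m_3 = (0.1675 + 0.1000 + 0.4625) / 0.39125 = 0.73 / 0.39125 ≈ 1.866.

m_3 = 1.866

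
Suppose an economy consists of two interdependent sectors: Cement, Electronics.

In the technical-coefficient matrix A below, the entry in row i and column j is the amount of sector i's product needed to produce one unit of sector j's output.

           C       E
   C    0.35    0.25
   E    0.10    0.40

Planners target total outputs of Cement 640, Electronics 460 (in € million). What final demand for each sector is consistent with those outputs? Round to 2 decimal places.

d_C = 301.00, d_E = 212.00

I − A =
  [   0.65    -0.25]
  [  -0.10     0.60]
d = (I − A) x:
  d_C = (+0.65)·640 + (-0.25)·460 = 301.00
  d_E = (-0.10)·640 + (+0.60)·460 = 212.00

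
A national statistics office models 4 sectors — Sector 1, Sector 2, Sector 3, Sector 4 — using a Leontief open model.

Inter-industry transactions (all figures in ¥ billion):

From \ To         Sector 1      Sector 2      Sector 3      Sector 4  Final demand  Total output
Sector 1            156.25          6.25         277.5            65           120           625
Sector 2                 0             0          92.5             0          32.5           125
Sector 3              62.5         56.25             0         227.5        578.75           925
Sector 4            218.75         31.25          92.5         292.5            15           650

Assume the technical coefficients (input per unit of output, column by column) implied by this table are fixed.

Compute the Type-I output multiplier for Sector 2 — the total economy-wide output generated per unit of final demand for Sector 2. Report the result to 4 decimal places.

Technical coefficients a_ij = z_ij / X_j:
  a_11 = 156.25/625 = 0.25, a_21 = 0/625 = 0.00, a_31 = 62.5/625 = 0.10, a_41 = 218.75/625 = 0.35
  a_12 = 6.25/125 = 0.05, a_22 = 0/125 = 0.00, a_32 = 56.25/125 = 0.45, a_42 = 31.25/125 = 0.25
  a_13 = 277.5/925 = 0.30, a_23 = 92.5/925 = 0.10, a_33 = 0/925 = 0.00, a_43 = 92.5/925 = 0.10
  a_14 = 65/650 = 0.10, a_24 = 0/650 = 0.00, a_34 = 227.5/650 = 0.35, a_44 = 292.5/650 = 0.45
I − A =
  [   0.75    -0.05    -0.30    -0.10]
  [   0.00     1.00    -0.10     0.00]
  [  -0.10    -0.45     1.00    -0.35]
  [  -0.35    -0.25    -0.10     0.55]
Compute the cofactors C_ij = (−1)^(i+j)·(3×3 minor ij) of I−A; the adjugate is their transpose:
adj(I−A) = Cᵀ =
  [ 0.481500   0.155750   0.180250   0.202250]
  [ 0.017750   0.297000   0.037750   0.027250]
  [ 0.177500   0.246875   0.377500   0.272500]
  [ 0.346750   0.279000   0.200500   0.685750]
det(I−A) = Σ_j (I−A)_1j·C_1j = (0.75)(0.481500) + (-0.05)(0.017750) + (-0.30)(0.177500) + (-0.10)(0.346750) = 0.2723125
(I − A)⁻¹ = adj(I−A) / det(I−A) ≈
  [   1.76819     0.57195     0.66192     0.74271]
  [   0.06518     1.09066     0.13863     0.10007]
  [   0.65182     0.90659     1.38627     1.00069]
  [   1.27335     1.02456     0.73629     2.51825]
The output multiplier for sector j is the column-j sum of the Leontief inverse (I − A)⁻¹ = adj(I−A) / det(I−A).
Column 2 of adj(I−A): (0.155750, 0.297000, 0.246875, 0.279000); det(I−A) = 0.2723125.
m_2 = (0.155750 + 0.297000 + 0.246875 + 0.279000) / 0.2723125 = 0.978625 / 0.2723125 ≈ 3.5938.

m_2 = 3.5938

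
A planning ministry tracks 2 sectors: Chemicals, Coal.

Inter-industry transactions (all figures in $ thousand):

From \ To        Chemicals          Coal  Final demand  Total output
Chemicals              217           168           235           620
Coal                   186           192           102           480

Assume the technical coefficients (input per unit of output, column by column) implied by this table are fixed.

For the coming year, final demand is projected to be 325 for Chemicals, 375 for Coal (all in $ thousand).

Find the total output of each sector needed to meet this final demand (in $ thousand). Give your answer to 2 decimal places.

Technical coefficients a_ij = z_ij / X_j:
  a_11 = 217/620 = 0.35, a_21 = 186/620 = 0.30
  a_12 = 168/480 = 0.35, a_22 = 192/480 = 0.40
I − A =
  [   0.65    -0.35]
  [  -0.30     0.60]
det(I−A) = (0.65)(0.60) − (-0.35)(-0.30) = 0.2850
adj(I−A) = [[0.60, 0.35], [0.30, 0.65]]
(I − A)⁻¹ = adj(I−A) / det(I−A) ≈
  [   2.1053     1.2281]
  [   1.0526     2.2807]
x = (I − A)⁻¹ d = adj(I−A)·d / det(I−A), with det(I−A) = 0.2850:
  x_1 = (0.60·325 + 0.35·375) / 0.2850 = 326.25 / 0.2850 ≈ 1144.74
  x_2 = (0.30·325 + 0.65·375) / 0.2850 = 341.25 / 0.2850 ≈ 1197.37

x_1 = 1144.74, x_2 = 1197.37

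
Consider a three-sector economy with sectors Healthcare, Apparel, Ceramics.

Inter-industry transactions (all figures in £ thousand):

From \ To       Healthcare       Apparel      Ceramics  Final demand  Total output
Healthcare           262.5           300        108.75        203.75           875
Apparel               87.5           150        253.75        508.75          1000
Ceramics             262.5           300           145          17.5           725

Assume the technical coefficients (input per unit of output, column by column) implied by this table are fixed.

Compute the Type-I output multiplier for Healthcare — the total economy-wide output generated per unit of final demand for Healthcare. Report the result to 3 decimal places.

Technical coefficients a_ij = z_ij / X_j:
  a_HH = 262.5/875 = 0.30, a_AH = 87.5/875 = 0.10, a_CH = 262.5/875 = 0.30
  a_HA = 300/1000 = 0.30, a_AA = 150/1000 = 0.15, a_CA = 300/1000 = 0.30
  a_HC = 108.75/725 = 0.15, a_AC = 253.75/725 = 0.35, a_CC = 145/725 = 0.20
I − A =
  [   0.70    -0.30    -0.15]
  [  -0.10     0.85    -0.35]
  [  -0.30    -0.30     0.80]
Cofactors of I−A, C_ij = (−1)^(i+j)·(minor ij) (rows/columns in the sector order above):
  C_11 = (0.85)(0.80) − (-0.35)(-0.30) = 0.5750
  C_12 = −[(-0.10)(0.80) − (-0.35)(-0.30)] = 0.1850
  C_13 = (-0.10)(-0.30) − (0.85)(-0.30) = 0.2850
  C_21 = −[(-0.30)(0.80) − (-0.15)(-0.30)] = 0.2850
  C_22 = (0.70)(0.80) − (-0.15)(-0.30) = 0.5150
  C_23 = −[(0.70)(-0.30) − (-0.30)(-0.30)] = 0.3000
  C_31 = (-0.30)(-0.35) − (-0.15)(0.85) = 0.2325
  C_32 = −[(0.70)(-0.35) − (-0.15)(-0.10)] = 0.2600
  C_33 = (0.70)(0.85) − (-0.30)(-0.10) = 0.5650
det(I−A) = Σ_j (I−A)_1j·C_1j = (0.70)(0.5750) + (-0.30)(0.1850) + (-0.15)(0.2850) = 0.30425
adj(I−A) = Cᵀ =
  [ 0.5750   0.2850   0.2325]
  [ 0.1850   0.5150   0.2600]
  [ 0.2850   0.3000   0.5650]
(I − A)⁻¹ = adj(I−A) / det(I−A) ≈
  [   1.8899     0.9367     0.7642]
  [   0.6081     1.6927     0.8546]
  [   0.9367     0.9860     1.8570]
The output multiplier for sector j is the column-j sum of the Leontief inverse (I − A)⁻¹ = adj(I−A) / det(I−A).
Column H of adj(I−A): (0.5750, 0.1850, 0.2850); det(I−A) = 0.30425.
m_H = (0.5750 + 0.1850 + 0.2850) / 0.30425 = 1.045 / 0.30425 ≈ 3.435.

m_H = 3.435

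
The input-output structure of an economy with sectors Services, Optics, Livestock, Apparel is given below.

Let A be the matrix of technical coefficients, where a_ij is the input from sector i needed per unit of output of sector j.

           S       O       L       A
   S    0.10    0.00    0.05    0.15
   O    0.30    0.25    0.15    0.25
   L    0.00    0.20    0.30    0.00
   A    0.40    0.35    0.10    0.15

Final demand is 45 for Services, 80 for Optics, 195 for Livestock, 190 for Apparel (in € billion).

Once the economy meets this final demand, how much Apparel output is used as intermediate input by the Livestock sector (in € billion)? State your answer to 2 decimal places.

I − A =
  [   0.90     0.00    -0.05    -0.15]
  [  -0.30     0.75    -0.15    -0.25]
  [   0.00    -0.20     0.70     0.00]
  [  -0.40    -0.35    -0.10     0.85]
Compute the cofactors C_ij = (−1)^(i+j)·(3×3 minor ij) of I−A; the adjugate is their transpose:
adj(I−A) = Cᵀ =
  [ 0.354500   0.048250   0.046625   0.076750]
  [ 0.248500   0.493500   0.150500   0.189000]
  [ 0.071000   0.141000   0.434250   0.054000]
  [ 0.277500   0.242500   0.135000   0.442500]
det(I−A) = Σ_j (I−A)_1j·C_1j = (0.90)(0.354500) + (0.00)(0.248500) + (-0.05)(0.071000) + (-0.15)(0.277500) = 0.273875
(I − A)⁻¹ = adj(I−A) / det(I−A) ≈
  [   1.2944     0.1762     0.1702     0.2802]
  [   0.9073     1.8019     0.5495     0.6901]
  [   0.2592     0.5148     1.5856     0.1972]
  [   1.0132     0.8854     0.4929     1.6157]
First solve x = (I − A)⁻¹ d = adj(I−A)·d / det(I−A); in particular x_L = (0.071000·45 + 0.141000·80 + 0.434250·195 + 0.054000·190) / 0.273875 = 109.41375 / 0.273875 ≈ 399.5025.
Intermediate flow from A to L: z_AL = a_AL · x_L = 0.10 × 109.41375 / 0.273875 = 10.941375 / 0.273875 ≈ 39.95.

z_AL = 39.95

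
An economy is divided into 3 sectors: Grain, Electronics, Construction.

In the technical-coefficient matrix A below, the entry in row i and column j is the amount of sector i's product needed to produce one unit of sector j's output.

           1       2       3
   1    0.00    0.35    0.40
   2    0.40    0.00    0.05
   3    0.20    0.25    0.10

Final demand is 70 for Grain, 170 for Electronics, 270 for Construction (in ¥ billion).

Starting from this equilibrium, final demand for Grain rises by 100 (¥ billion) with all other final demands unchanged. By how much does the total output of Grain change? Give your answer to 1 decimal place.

Δx_1 = 139.1

I − A =
  [   1.00    -0.35    -0.40]
  [  -0.40     1.00    -0.05]
  [  -0.20    -0.25     0.90]
Cofactors of I−A, C_ij = (−1)^(i+j)·(minor ij) (rows/columns in the sector order above):
  C_11 = (1.00)(0.90) − (-0.05)(-0.25) = 0.8875
  C_12 = −[(-0.40)(0.90) − (-0.05)(-0.20)] = 0.3700
  C_13 = (-0.40)(-0.25) − (1.00)(-0.20) = 0.3000
  C_21 = −[(-0.35)(0.90) − (-0.40)(-0.25)] = 0.4150
  C_22 = (1.00)(0.90) − (-0.40)(-0.20) = 0.8200
  C_23 = −[(1.00)(-0.25) − (-0.35)(-0.20)] = 0.3200
  C_31 = (-0.35)(-0.05) − (-0.40)(1.00) = 0.4175
  C_32 = −[(1.00)(-0.05) − (-0.40)(-0.40)] = 0.2100
  C_33 = (1.00)(1.00) − (-0.35)(-0.40) = 0.8600
det(I−A) = Σ_j (I−A)_1j·C_1j = (1.00)(0.8875) + (-0.35)(0.3700) + (-0.40)(0.3000) = 0.6380
adj(I−A) = Cᵀ =
  [ 0.8875   0.4150   0.4175]
  [ 0.3700   0.8200   0.2100]
  [ 0.3000   0.3200   0.8600]
(I − A)⁻¹ = adj(I−A) / det(I−A) ≈
  [   1.3911     0.6505     0.6544]
  [   0.5799     1.2853     0.3292]
  [   0.4702     0.5016     1.3480]
Δx = (I − A)⁻¹ Δd with Δd having +100 in the Grain component and 0 elsewhere.
So Δx_1 = L_11 · (+100), where L_11 = adj(I−A)_11 / det(I−A) = 0.8875 / 0.6380.
Δx_1 = 0.8875 × (+100) / 0.6380 = 88.75 / 0.6380 ≈ 139.1.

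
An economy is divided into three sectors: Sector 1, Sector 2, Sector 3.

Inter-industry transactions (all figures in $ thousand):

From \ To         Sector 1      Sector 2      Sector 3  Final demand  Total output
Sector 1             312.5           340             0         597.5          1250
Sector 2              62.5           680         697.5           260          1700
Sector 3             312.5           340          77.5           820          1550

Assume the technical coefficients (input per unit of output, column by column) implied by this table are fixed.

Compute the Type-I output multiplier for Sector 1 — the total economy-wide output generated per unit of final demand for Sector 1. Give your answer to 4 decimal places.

Technical coefficients a_ij = z_ij / X_j:
  a_11 = 312.5/1250 = 0.25, a_21 = 62.5/1250 = 0.05, a_31 = 312.5/1250 = 0.25
  a_12 = 340/1700 = 0.20, a_22 = 680/1700 = 0.40, a_32 = 340/1700 = 0.20
  a_13 = 0/1550 = 0.00, a_23 = 697.5/1550 = 0.45, a_33 = 77.5/1550 = 0.05
I − A =
  [   0.75    -0.20     0.00]
  [  -0.05     0.60    -0.45]
  [  -0.25    -0.20     0.95]
Cofactors of I−A, C_ij = (−1)^(i+j)·(minor ij) (rows/columns in the sector order above):
  C_11 = (0.60)(0.95) − (-0.45)(-0.20) = 0.4800
  C_12 = −[(-0.05)(0.95) − (-0.45)(-0.25)] = 0.1600
  C_13 = (-0.05)(-0.20) − (0.60)(-0.25) = 0.1600
  C_21 = −[(-0.20)(0.95) − (0.00)(-0.20)] = 0.1900
  C_22 = (0.75)(0.95) − (0.00)(-0.25) = 0.7125
  C_23 = −[(0.75)(-0.20) − (-0.20)(-0.25)] = 0.2000
  C_31 = (-0.20)(-0.45) − (0.00)(0.60) = 0.0900
  C_32 = −[(0.75)(-0.45) − (0.00)(-0.05)] = 0.3375
  C_33 = (0.75)(0.60) − (-0.20)(-0.05) = 0.4400
det(I−A) = Σ_j (I−A)_1j·C_1j = (0.75)(0.4800) + (-0.20)(0.1600) + (0.00)(0.1600) = 0.3280
adj(I−A) = Cᵀ =
  [ 0.4800   0.1900   0.0900]
  [ 0.1600   0.7125   0.3375]
  [ 0.1600   0.2000   0.4400]
(I − A)⁻¹ = adj(I−A) / det(I−A) ≈
  [   1.46341     0.57927     0.27439]
  [   0.48780     2.17226     1.02896]
  [   0.48780     0.60976     1.34146]
The output multiplier for sector j is the column-j sum of the Leontief inverse (I − A)⁻¹ = adj(I−A) / det(I−A).
Column 1 of adj(I−A): (0.4800, 0.1600, 0.1600); det(I−A) = 0.3280.
m_1 = (0.4800 + 0.1600 + 0.1600) / 0.3280 = 0.80 / 0.3280 ≈ 2.4390.

m_1 = 2.4390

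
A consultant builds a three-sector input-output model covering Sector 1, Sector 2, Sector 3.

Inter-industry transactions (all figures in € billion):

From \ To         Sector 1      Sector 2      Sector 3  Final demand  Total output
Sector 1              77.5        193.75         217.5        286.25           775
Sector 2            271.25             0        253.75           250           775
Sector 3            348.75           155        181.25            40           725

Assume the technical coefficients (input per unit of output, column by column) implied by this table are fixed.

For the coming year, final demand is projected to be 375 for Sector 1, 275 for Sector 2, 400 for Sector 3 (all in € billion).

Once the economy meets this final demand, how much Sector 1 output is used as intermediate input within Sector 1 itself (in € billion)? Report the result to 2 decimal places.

z_11 = 136.20

Technical coefficients a_ij = z_ij / X_j:
  a_11 = 77.5/775 = 0.10, a_21 = 271.25/775 = 0.35, a_31 = 348.75/775 = 0.45
  a_12 = 193.75/775 = 0.25, a_22 = 0/775 = 0.00, a_32 = 155/775 = 0.20
  a_13 = 217.5/725 = 0.30, a_23 = 253.75/725 = 0.35, a_33 = 181.25/725 = 0.25
I − A =
  [   0.90    -0.25    -0.30]
  [  -0.35     1.00    -0.35]
  [  -0.45    -0.20     0.75]
Cofactors of I−A, C_ij = (−1)^(i+j)·(minor ij) (rows/columns in the sector order above):
  C_11 = (1.00)(0.75) − (-0.35)(-0.20) = 0.6800
  C_12 = −[(-0.35)(0.75) − (-0.35)(-0.45)] = 0.4200
  C_13 = (-0.35)(-0.20) − (1.00)(-0.45) = 0.5200
  C_21 = −[(-0.25)(0.75) − (-0.30)(-0.20)] = 0.2475
  C_22 = (0.90)(0.75) − (-0.30)(-0.45) = 0.5400
  C_23 = −[(0.90)(-0.20) − (-0.25)(-0.45)] = 0.2925
  C_31 = (-0.25)(-0.35) − (-0.30)(1.00) = 0.3875
  C_32 = −[(0.90)(-0.35) − (-0.30)(-0.35)] = 0.4200
  C_33 = (0.90)(1.00) − (-0.25)(-0.35) = 0.8125
det(I−A) = Σ_j (I−A)_1j·C_1j = (0.90)(0.6800) + (-0.25)(0.4200) + (-0.30)(0.5200) = 0.3510
adj(I−A) = Cᵀ =
  [ 0.6800   0.2475   0.3875]
  [ 0.4200   0.5400   0.4200]
  [ 0.5200   0.2925   0.8125]
(I − A)⁻¹ = adj(I−A) / det(I−A) ≈
  [   1.9373     0.7051     1.1040]
  [   1.1966     1.5385     1.1966]
  [   1.4815     0.8333     2.3148]
First solve x = (I − A)⁻¹ d = adj(I−A)·d / det(I−A); in particular x_1 = (0.6800·375 + 0.2475·275 + 0.3875·400) / 0.3510 = 478.0625 / 0.3510 ≈ 1362.0014.
Intermediate flow from 1 to 1: z_11 = a_11 · x_1 = 0.10 × 478.0625 / 0.3510 = 47.80625 / 0.3510 ≈ 136.20.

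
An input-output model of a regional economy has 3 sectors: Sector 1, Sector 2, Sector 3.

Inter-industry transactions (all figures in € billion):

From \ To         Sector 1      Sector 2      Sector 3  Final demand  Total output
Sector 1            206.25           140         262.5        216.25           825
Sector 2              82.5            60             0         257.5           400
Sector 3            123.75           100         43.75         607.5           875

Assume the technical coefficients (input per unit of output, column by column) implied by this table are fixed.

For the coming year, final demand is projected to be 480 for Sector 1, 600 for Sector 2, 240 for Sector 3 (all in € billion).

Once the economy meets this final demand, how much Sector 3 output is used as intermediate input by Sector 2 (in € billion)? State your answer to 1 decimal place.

Technical coefficients a_ij = z_ij / X_j:
  a_11 = 206.25/825 = 0.25, a_21 = 82.5/825 = 0.10, a_31 = 123.75/825 = 0.15
  a_12 = 140/400 = 0.35, a_22 = 60/400 = 0.15, a_32 = 100/400 = 0.25
  a_13 = 262.5/875 = 0.30, a_23 = 0/875 = 0.00, a_33 = 43.75/875 = 0.05
I − A =
  [   0.75    -0.35    -0.30]
  [  -0.10     0.85     0.00]
  [  -0.15    -0.25     0.95]
Cofactors of I−A, C_ij = (−1)^(i+j)·(minor ij) (rows/columns in the sector order above):
  C_11 = (0.85)(0.95) − (0.00)(-0.25) = 0.8075
  C_12 = −[(-0.10)(0.95) − (0.00)(-0.15)] = 0.0950
  C_13 = (-0.10)(-0.25) − (0.85)(-0.15) = 0.1525
  C_21 = −[(-0.35)(0.95) − (-0.30)(-0.25)] = 0.4075
  C_22 = (0.75)(0.95) − (-0.30)(-0.15) = 0.6675
  C_23 = −[(0.75)(-0.25) − (-0.35)(-0.15)] = 0.2400
  C_31 = (-0.35)(0.00) − (-0.30)(0.85) = 0.2550
  C_32 = −[(0.75)(0.00) − (-0.30)(-0.10)] = 0.0300
  C_33 = (0.75)(0.85) − (-0.35)(-0.10) = 0.6025
det(I−A) = Σ_j (I−A)_1j·C_1j = (0.75)(0.8075) + (-0.35)(0.0950) + (-0.30)(0.1525) = 0.526625
adj(I−A) = Cᵀ =
  [ 0.8075   0.4075   0.2550]
  [ 0.0950   0.6675   0.0300]
  [ 0.1525   0.2400   0.6025]
(I − A)⁻¹ = adj(I−A) / det(I−A) ≈
  [   1.5333     0.7738     0.4842]
  [   0.1804     1.2675     0.0570]
  [   0.2896     0.4557     1.1441]
First solve x = (I − A)⁻¹ d = adj(I−A)·d / det(I−A); in particular x_2 = (0.0950·480 + 0.6675·600 + 0.0300·240) / 0.526625 = 453.30 / 0.526625 ≈ 860.764.
Intermediate flow from 3 to 2: z_32 = a_32 · x_2 = 0.25 × 453.30 / 0.526625 = 113.325 / 0.526625 ≈ 215.2.

z_32 = 215.2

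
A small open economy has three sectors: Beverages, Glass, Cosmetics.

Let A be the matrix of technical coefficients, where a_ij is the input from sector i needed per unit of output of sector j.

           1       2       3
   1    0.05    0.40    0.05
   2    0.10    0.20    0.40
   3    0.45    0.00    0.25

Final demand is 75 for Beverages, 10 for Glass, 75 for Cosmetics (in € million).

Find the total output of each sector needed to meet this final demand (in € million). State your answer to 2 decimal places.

x_1 = 140.00, x_2 = 122.00, x_3 = 184.00

I − A =
  [   0.95    -0.40    -0.05]
  [  -0.10     0.80    -0.40]
  [  -0.45     0.00     0.75]
Cofactors of I−A, C_ij = (−1)^(i+j)·(minor ij) (rows/columns in the sector order above):
  C_11 = (0.80)(0.75) − (-0.40)(0.00) = 0.6000
  C_12 = −[(-0.10)(0.75) − (-0.40)(-0.45)] = 0.2550
  C_13 = (-0.10)(0.00) − (0.80)(-0.45) = 0.3600
  C_21 = −[(-0.40)(0.75) − (-0.05)(0.00)] = 0.3000
  C_22 = (0.95)(0.75) − (-0.05)(-0.45) = 0.6900
  C_23 = −[(0.95)(0.00) − (-0.40)(-0.45)] = 0.1800
  C_31 = (-0.40)(-0.40) − (-0.05)(0.80) = 0.2000
  C_32 = −[(0.95)(-0.40) − (-0.05)(-0.10)] = 0.3850
  C_33 = (0.95)(0.80) − (-0.40)(-0.10) = 0.7200
det(I−A) = Σ_j (I−A)_1j·C_1j = (0.95)(0.6000) + (-0.40)(0.2550) + (-0.05)(0.3600) = 0.4500
adj(I−A) = Cᵀ =
  [ 0.6000   0.3000   0.2000]
  [ 0.2550   0.6900   0.3850]
  [ 0.3600   0.1800   0.7200]
(I − A)⁻¹ = adj(I−A) / det(I−A) ≈
  [   1.3333     0.6667     0.4444]
  [   0.5667     1.5333     0.8556]
  [   0.8000     0.4000     1.6000]
x = (I − A)⁻¹ d = adj(I−A)·d / det(I−A), with det(I−A) = 0.4500:
  x_1 = (0.6000·75 + 0.3000·10 + 0.2000·75) / 0.4500 = 63.00 / 0.4500 = 140.00
  x_2 = (0.2550·75 + 0.6900·10 + 0.3850·75) / 0.4500 = 54.90 / 0.4500 = 122.00
  x_3 = (0.3600·75 + 0.1800·10 + 0.7200·75) / 0.4500 = 82.80 / 0.4500 = 184.00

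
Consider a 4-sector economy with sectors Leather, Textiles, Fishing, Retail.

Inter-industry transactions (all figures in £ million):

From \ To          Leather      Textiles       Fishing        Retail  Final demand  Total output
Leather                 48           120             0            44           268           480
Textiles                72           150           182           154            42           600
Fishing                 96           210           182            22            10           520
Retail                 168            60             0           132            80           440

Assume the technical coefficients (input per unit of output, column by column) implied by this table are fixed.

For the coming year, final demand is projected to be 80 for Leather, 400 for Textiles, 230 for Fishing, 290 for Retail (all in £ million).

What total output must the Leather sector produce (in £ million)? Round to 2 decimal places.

x_1 = 617.27

Technical coefficients a_ij = z_ij / X_j:
  a_11 = 48/480 = 0.10, a_21 = 72/480 = 0.15, a_31 = 96/480 = 0.20, a_41 = 168/480 = 0.35
  a_12 = 120/600 = 0.20, a_22 = 150/600 = 0.25, a_32 = 210/600 = 0.35, a_42 = 60/600 = 0.10
  a_13 = 0/520 = 0.00, a_23 = 182/520 = 0.35, a_33 = 182/520 = 0.35, a_43 = 0/520 = 0.00
  a_14 = 44/440 = 0.10, a_24 = 154/440 = 0.35, a_34 = 22/440 = 0.05, a_44 = 132/440 = 0.30
I − A =
  [   0.90    -0.20     0.00    -0.10]
  [  -0.15     0.75    -0.35    -0.35]
  [  -0.20    -0.35     0.65    -0.05]
  [  -0.35    -0.10     0.00     0.70]
Compute the cofactors C_ij = (−1)^(i+j)·(3×3 minor ij) of I−A; the adjugate is their transpose:
adj(I−A) = Cᵀ =
  [ 0.23100   0.09750   0.05250   0.08550]
  [ 0.20300   0.38675   0.20825   0.23725]
  [ 0.19150   0.24625   0.36775   0.17675]
  [ 0.14450   0.10400   0.05600   0.29500]
det(I−A) = Σ_j (I−A)_1j·C_1j = (0.90)(0.23100) + (-0.20)(0.20300) + (0.00)(0.19150) + (-0.10)(0.14450) = 0.15285
(I − A)⁻¹ = adj(I−A) / det(I−A) ≈
  [   1.5113     0.6379     0.3435     0.5594]
  [   1.3281     2.5303     1.3624     1.5522]
  [   1.2529     1.6111     2.4060     1.1564]
  [   0.9454     0.6804     0.3664     1.9300]
x = (I − A)⁻¹ d = adj(I−A)·d / det(I−A), with det(I−A) = 0.15285:
  x_1 = (0.23100·80 + 0.09750·400 + 0.05250·230 + 0.08550·290) / 0.15285 = 94.35 / 0.15285 ≈ 617.27
  x_2 = (0.20300·80 + 0.38675·400 + 0.20825·230 + 0.23725·290) / 0.15285 = 287.64 / 0.15285 ≈ 1881.84
  x_3 = (0.19150·80 + 0.24625·400 + 0.36775·230 + 0.17675·290) / 0.15285 = 249.66 / 0.15285 ≈ 1633.37
  x_4 = (0.14450·80 + 0.10400·400 + 0.05600·230 + 0.29500·290) / 0.15285 = 151.59 / 0.15285 ≈ 991.76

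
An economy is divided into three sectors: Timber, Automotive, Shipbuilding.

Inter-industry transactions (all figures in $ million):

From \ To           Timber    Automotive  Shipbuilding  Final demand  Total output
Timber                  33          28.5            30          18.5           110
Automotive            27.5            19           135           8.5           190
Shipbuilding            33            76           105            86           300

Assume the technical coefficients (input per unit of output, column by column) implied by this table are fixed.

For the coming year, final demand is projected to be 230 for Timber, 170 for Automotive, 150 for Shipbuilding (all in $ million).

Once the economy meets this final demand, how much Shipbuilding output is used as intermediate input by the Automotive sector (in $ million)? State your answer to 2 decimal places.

Technical coefficients a_ij = z_ij / X_j:
  a_11 = 33/110 = 0.30, a_21 = 27.5/110 = 0.25, a_31 = 33/110 = 0.30
  a_12 = 28.5/190 = 0.15, a_22 = 19/190 = 0.10, a_32 = 76/190 = 0.40
  a_13 = 30/300 = 0.10, a_23 = 135/300 = 0.45, a_33 = 105/300 = 0.35
I − A =
  [   0.70    -0.15    -0.10]
  [  -0.25     0.90    -0.45]
  [  -0.30    -0.40     0.65]
Cofactors of I−A, C_ij = (−1)^(i+j)·(minor ij) (rows/columns in the sector order above):
  C_11 = (0.90)(0.65) − (-0.45)(-0.40) = 0.4050
  C_12 = −[(-0.25)(0.65) − (-0.45)(-0.30)] = 0.2975
  C_13 = (-0.25)(-0.40) − (0.90)(-0.30) = 0.3700
  C_21 = −[(-0.15)(0.65) − (-0.10)(-0.40)] = 0.1375
  C_22 = (0.70)(0.65) − (-0.10)(-0.30) = 0.4250
  C_23 = −[(0.70)(-0.40) − (-0.15)(-0.30)] = 0.3250
  C_31 = (-0.15)(-0.45) − (-0.10)(0.90) = 0.1575
  C_32 = −[(0.70)(-0.45) − (-0.10)(-0.25)] = 0.3400
  C_33 = (0.70)(0.90) − (-0.15)(-0.25) = 0.5925
det(I−A) = Σ_j (I−A)_1j·C_1j = (0.70)(0.4050) + (-0.15)(0.2975) + (-0.10)(0.3700) = 0.201875
adj(I−A) = Cᵀ =
  [ 0.4050   0.1375   0.1575]
  [ 0.2975   0.4250   0.3400]
  [ 0.3700   0.3250   0.5925]
(I − A)⁻¹ = adj(I−A) / det(I−A) ≈
  [   2.0062     0.6811     0.7802]
  [   1.4737     2.1053     1.6842]
  [   1.8328     1.6099     2.9350]
First solve x = (I − A)⁻¹ d = adj(I−A)·d / det(I−A); in particular x_2 = (0.2975·230 + 0.4250·170 + 0.3400·150) / 0.201875 = 191.675 / 0.201875 ≈ 949.4737.
Intermediate flow from 3 to 2: z_32 = a_32 · x_2 = 0.40 × 191.675 / 0.201875 = 76.67 / 0.201875 ≈ 379.79.

z_32 = 379.79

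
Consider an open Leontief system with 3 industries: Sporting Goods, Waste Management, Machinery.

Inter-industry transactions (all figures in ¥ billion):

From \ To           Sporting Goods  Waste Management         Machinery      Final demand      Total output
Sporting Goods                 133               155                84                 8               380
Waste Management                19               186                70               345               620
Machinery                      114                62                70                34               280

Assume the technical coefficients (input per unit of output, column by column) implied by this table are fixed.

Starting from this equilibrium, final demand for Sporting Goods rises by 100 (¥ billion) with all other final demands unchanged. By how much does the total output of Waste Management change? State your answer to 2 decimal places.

Δx_W = 48.41

Technical coefficients a_ij = z_ij / X_j:
  a_SS = 133/380 = 0.35, a_WS = 19/380 = 0.05, a_MS = 114/380 = 0.30
  a_SW = 155/620 = 0.25, a_WW = 186/620 = 0.30, a_MW = 62/620 = 0.10
  a_SM = 84/280 = 0.30, a_WM = 70/280 = 0.25, a_MM = 70/280 = 0.25
I − A =
  [   0.65    -0.25    -0.30]
  [  -0.05     0.70    -0.25]
  [  -0.30    -0.10     0.75]
Cofactors of I−A, C_ij = (−1)^(i+j)·(minor ij) (rows/columns in the sector order above):
  C_11 = (0.70)(0.75) − (-0.25)(-0.10) = 0.5000
  C_12 = −[(-0.05)(0.75) − (-0.25)(-0.30)] = 0.1125
  C_13 = (-0.05)(-0.10) − (0.70)(-0.30) = 0.2150
  C_21 = −[(-0.25)(0.75) − (-0.30)(-0.10)] = 0.2175
  C_22 = (0.65)(0.75) − (-0.30)(-0.30) = 0.3975
  C_23 = −[(0.65)(-0.10) − (-0.25)(-0.30)] = 0.1400
  C_31 = (-0.25)(-0.25) − (-0.30)(0.70) = 0.2725
  C_32 = −[(0.65)(-0.25) − (-0.30)(-0.05)] = 0.1775
  C_33 = (0.65)(0.70) − (-0.25)(-0.05) = 0.4425
det(I−A) = Σ_j (I−A)_1j·C_1j = (0.65)(0.5000) + (-0.25)(0.1125) + (-0.30)(0.2150) = 0.232375
adj(I−A) = Cᵀ =
  [ 0.5000   0.2175   0.2725]
  [ 0.1125   0.3975   0.1775]
  [ 0.2150   0.1400   0.4425]
(I − A)⁻¹ = adj(I−A) / det(I−A) ≈
  [   2.1517     0.9360     1.1727]
  [   0.4841     1.7106     0.7639]
  [   0.9252     0.6025     1.9042]
Δx = (I − A)⁻¹ Δd with Δd having +100 in the Sporting Goods component and 0 elsewhere.
So Δx_W = L_WS · (+100), where L_WS = adj(I−A)_WS / det(I−A) = 0.1125 / 0.232375.
Δx_W = 0.1125 × (+100) / 0.232375 = 11.25 / 0.232375 ≈ 48.41.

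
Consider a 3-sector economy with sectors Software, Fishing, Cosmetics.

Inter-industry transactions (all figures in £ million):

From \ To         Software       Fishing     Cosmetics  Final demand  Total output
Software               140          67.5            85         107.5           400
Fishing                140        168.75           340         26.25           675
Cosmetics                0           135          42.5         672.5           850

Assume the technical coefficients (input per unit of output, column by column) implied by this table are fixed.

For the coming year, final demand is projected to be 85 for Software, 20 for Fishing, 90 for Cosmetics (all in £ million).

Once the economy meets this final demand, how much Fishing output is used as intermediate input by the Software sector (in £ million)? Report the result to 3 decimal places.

Technical coefficients a_ij = z_ij / X_j:
  a_11 = 140/400 = 0.35, a_21 = 140/400 = 0.35, a_31 = 0/400 = 0.00
  a_12 = 67.5/675 = 0.10, a_22 = 168.75/675 = 0.25, a_32 = 135/675 = 0.20
  a_13 = 85/850 = 0.10, a_23 = 340/850 = 0.40, a_33 = 42.5/850 = 0.05
I − A =
  [   0.65    -0.10    -0.10]
  [  -0.35     0.75    -0.40]
  [   0.00    -0.20     0.95]
Cofactors of I−A, C_ij = (−1)^(i+j)·(minor ij) (rows/columns in the sector order above):
  C_11 = (0.75)(0.95) − (-0.40)(-0.20) = 0.6325
  C_12 = −[(-0.35)(0.95) − (-0.40)(0.00)] = 0.3325
  C_13 = (-0.35)(-0.20) − (0.75)(0.00) = 0.0700
  C_21 = −[(-0.10)(0.95) − (-0.10)(-0.20)] = 0.1150
  C_22 = (0.65)(0.95) − (-0.10)(0.00) = 0.6175
  C_23 = −[(0.65)(-0.20) − (-0.10)(0.00)] = 0.1300
  C_31 = (-0.10)(-0.40) − (-0.10)(0.75) = 0.1150
  C_32 = −[(0.65)(-0.40) − (-0.10)(-0.35)] = 0.2950
  C_33 = (0.65)(0.75) − (-0.10)(-0.35) = 0.4525
det(I−A) = Σ_j (I−A)_1j·C_1j = (0.65)(0.6325) + (-0.10)(0.3325) + (-0.10)(0.0700) = 0.370875
adj(I−A) = Cᵀ =
  [ 0.6325   0.1150   0.1150]
  [ 0.3325   0.6175   0.2950]
  [ 0.0700   0.1300   0.4525]
(I − A)⁻¹ = adj(I−A) / det(I−A) ≈
  [   1.7054     0.3101     0.3101]
  [   0.8965     1.6650     0.7954]
  [   0.1887     0.3505     1.2201]
First solve x = (I − A)⁻¹ d = adj(I−A)·d / det(I−A); in particular x_1 = (0.6325·85 + 0.1150·20 + 0.1150·90) / 0.370875 = 66.4125 / 0.370875 ≈ 179.06977.
Intermediate flow from 2 to 1: z_21 = a_21 · x_1 = 0.35 × 66.4125 / 0.370875 = 23.244375 / 0.370875 ≈ 62.674.

z_21 = 62.674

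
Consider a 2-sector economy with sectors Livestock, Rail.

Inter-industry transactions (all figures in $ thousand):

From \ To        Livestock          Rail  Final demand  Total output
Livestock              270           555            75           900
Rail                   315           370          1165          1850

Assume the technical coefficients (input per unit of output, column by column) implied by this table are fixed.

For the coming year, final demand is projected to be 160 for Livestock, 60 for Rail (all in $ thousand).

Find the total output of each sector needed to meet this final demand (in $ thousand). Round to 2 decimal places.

x_L = 320.88, x_R = 215.38

Technical coefficients a_ij = z_ij / X_j:
  a_LL = 270/900 = 0.30, a_RL = 315/900 = 0.35
  a_LR = 555/1850 = 0.30, a_RR = 370/1850 = 0.20
I − A =
  [   0.70    -0.30]
  [  -0.35     0.80]
det(I−A) = (0.70)(0.80) − (-0.30)(-0.35) = 0.4550
adj(I−A) = [[0.80, 0.30], [0.35, 0.70]]
(I − A)⁻¹ = adj(I−A) / det(I−A) ≈
  [   1.7582     0.6593]
  [   0.7692     1.5385]
x = (I − A)⁻¹ d = adj(I−A)·d / det(I−A), with det(I−A) = 0.4550:
  x_L = (0.80·160 + 0.30·60) / 0.4550 = 146.00 / 0.4550 ≈ 320.88
  x_R = (0.35·160 + 0.70·60) / 0.4550 = 98.00 / 0.4550 ≈ 215.38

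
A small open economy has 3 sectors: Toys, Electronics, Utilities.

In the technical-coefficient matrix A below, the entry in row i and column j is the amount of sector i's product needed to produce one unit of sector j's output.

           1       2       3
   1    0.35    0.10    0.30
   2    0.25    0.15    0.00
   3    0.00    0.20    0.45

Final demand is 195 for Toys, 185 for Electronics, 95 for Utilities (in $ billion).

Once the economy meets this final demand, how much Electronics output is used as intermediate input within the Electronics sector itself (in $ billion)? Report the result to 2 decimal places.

I − A =
  [   0.65    -0.10    -0.30]
  [  -0.25     0.85     0.00]
  [   0.00    -0.20     0.55]
Cofactors of I−A, C_ij = (−1)^(i+j)·(minor ij) (rows/columns in the sector order above):
  C_11 = (0.85)(0.55) − (0.00)(-0.20) = 0.4675
  C_12 = −[(-0.25)(0.55) − (0.00)(0.00)] = 0.1375
  C_13 = (-0.25)(-0.20) − (0.85)(0.00) = 0.0500
  C_21 = −[(-0.10)(0.55) − (-0.30)(-0.20)] = 0.1150
  C_22 = (0.65)(0.55) − (-0.30)(0.00) = 0.3575
  C_23 = −[(0.65)(-0.20) − (-0.10)(0.00)] = 0.1300
  C_31 = (-0.10)(0.00) − (-0.30)(0.85) = 0.2550
  C_32 = −[(0.65)(0.00) − (-0.30)(-0.25)] = 0.0750
  C_33 = (0.65)(0.85) − (-0.10)(-0.25) = 0.5275
det(I−A) = Σ_j (I−A)_1j·C_1j = (0.65)(0.4675) + (-0.10)(0.1375) + (-0.30)(0.0500) = 0.275125
adj(I−A) = Cᵀ =
  [ 0.4675   0.1150   0.2550]
  [ 0.1375   0.3575   0.0750]
  [ 0.0500   0.1300   0.5275]
(I − A)⁻¹ = adj(I−A) / det(I−A) ≈
  [   1.6992     0.4180     0.9269]
  [   0.4998     1.2994     0.2726]
  [   0.1817     0.4725     1.9173]
First solve x = (I − A)⁻¹ d = adj(I−A)·d / det(I−A); in particular x_2 = (0.1375·195 + 0.3575·185 + 0.0750·95) / 0.275125 = 100.075 / 0.275125 ≈ 363.7438.
Intermediate flow from 2 to 2: z_22 = a_22 · x_2 = 0.15 × 100.075 / 0.275125 = 15.01125 / 0.275125 ≈ 54.56.

z_22 = 54.56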